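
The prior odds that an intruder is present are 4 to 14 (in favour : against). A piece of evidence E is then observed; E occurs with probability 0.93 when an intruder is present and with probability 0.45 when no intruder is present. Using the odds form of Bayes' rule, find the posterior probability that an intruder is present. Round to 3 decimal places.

Posterior probability ≈ 0.371

Prior odds = 4/14 = 0.28571. In log-odds, ln(0.28571) = -1.2528.
Add log likelihood ratio: ln(2.0667) = 0.72594.
Posterior log-odds = -0.52683, so posterior odds = exp(-0.52683) = 0.59048. Converting, P(H|E) = 0.59048/1.5905 = 0.371.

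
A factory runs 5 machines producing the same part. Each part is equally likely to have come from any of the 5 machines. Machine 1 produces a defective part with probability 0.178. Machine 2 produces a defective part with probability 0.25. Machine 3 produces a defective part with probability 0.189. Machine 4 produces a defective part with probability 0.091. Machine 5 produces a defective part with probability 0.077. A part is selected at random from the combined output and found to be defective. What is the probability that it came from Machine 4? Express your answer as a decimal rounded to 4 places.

P(defective|M1) = 0.178; P(defective|M2) = 0.25; P(defective|M3) = 0.189; P(defective|M4) = 0.091; P(defective|M5) = 0.077.
Prior × likelihood for each source: 0.2·0.178=0.03560, 0.2·0.25=0.05000, 0.2·0.189=0.03780, 0.2·0.091=0.01820, 0.2·0.077=0.01540. Summing gives P(defective) = 0.15700.
P(Machine 4 | defective) = 0.01820 / 0.15700 = 0.1159.

Posterior probability ≈ 0.1159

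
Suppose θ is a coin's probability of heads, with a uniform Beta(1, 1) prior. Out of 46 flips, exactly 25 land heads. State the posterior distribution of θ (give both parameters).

Observing 25 successes and 21 failures updates Beta(1, 1) by adding the success and failure counts to the two shape parameters: α = 1+25 = 26, β = 1+21 = 22.

Posterior: Beta(26, 22)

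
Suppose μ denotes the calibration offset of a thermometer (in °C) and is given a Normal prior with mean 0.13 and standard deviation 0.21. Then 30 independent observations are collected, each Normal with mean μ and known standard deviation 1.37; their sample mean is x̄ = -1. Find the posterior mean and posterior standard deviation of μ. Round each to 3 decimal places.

Posterior mean ≈ -0.337; posterior SD ≈ 0.161

Prior precision 1/τ₀² = 1/0.21² = 22.6757; data precision n/σ² = 30/1.37² = 15.9838.
Posterior precision = 22.6757 + 15.9838 = 38.6595, giving posterior SD = 1/√38.6595 = 0.161.
Posterior mean = (22.6757·0.13 + 15.9838·-1) / 38.6595 = -0.337.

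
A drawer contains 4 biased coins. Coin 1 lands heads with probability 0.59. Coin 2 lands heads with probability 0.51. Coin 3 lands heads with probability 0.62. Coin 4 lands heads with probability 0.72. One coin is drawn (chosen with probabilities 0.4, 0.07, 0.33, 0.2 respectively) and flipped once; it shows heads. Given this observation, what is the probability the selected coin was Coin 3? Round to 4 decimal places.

Posterior probability ≈ 0.3298

P(heads|C1) = 0.59; P(heads|C2) = 0.51; P(heads|C3) = 0.62; P(heads|C4) = 0.72.
Prior × likelihood for each source: 0.4·0.59=0.2360, 0.07·0.51=0.03570, 0.33·0.62=0.2046, 0.2·0.72=0.1440. Summing gives P(heads) = 0.62030.
P(Coin 3 | heads) = 0.2046 / 0.62030 = 0.3298.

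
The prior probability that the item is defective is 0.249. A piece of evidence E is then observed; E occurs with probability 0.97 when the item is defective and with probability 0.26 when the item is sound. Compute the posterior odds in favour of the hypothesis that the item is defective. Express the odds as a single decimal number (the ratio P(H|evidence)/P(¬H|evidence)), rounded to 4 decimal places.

Posterior odds ≈ 1.2370

Prior odds = 0.249/(1−0.249) = 0.33156.
Likelihood ratio for E = 0.97/0.26 = 3.7308.
Posterior odds = prior odds × LR = 1.2370.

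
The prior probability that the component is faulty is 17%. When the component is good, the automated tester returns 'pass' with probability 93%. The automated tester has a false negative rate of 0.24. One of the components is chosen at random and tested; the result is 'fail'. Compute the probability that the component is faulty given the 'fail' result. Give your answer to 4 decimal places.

Let H be the event that the component is faulty. P(H) = 0.17, so P(¬H) = 0.83. With E the 'fail' result, P(E|H) = 0.76 and P(E|¬H) = 0.07.
P(E) = 0.76·0.17 + 0.07·0.83 = 0.12920 + 0.058100 = 0.18730.
By Bayes' theorem, P(H|E) = 0.12920 / 0.18730 = 0.6898.

P(H | E) ≈ 0.6898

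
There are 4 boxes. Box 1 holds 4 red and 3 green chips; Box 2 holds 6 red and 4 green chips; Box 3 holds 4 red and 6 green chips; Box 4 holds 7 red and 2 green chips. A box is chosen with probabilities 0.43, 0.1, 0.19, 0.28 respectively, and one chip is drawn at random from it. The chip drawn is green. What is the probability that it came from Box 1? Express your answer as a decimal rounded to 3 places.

P(green|Box 1) = 0.4286; P(green|Box 2) = 0.4; P(green|Box 3) = 0.6; P(green|Box 4) = 0.2222.
Prior × likelihood for each source: 0.43·0.4286=0.1843, 0.1·0.4=0.04000, 0.19·0.6=0.1140, 0.28·0.2222=0.06222. Summing gives P(green) = 0.40051.
P(Box 1 | green) = 0.1843 / 0.40051 = 0.460.

Posterior probability ≈ 0.460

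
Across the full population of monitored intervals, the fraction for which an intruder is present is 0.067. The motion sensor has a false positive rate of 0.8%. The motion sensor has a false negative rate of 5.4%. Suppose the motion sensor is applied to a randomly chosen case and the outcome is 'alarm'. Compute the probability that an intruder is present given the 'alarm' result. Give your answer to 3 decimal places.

P(H | E) ≈ 0.895

Let H be the event that an intruder is present. P(H) = 0.067, so P(¬H) = 0.933. With E the 'alarm' result, P(E|H) = 0.946 and P(E|¬H) = 0.008.
P(E) = 0.946·0.067 + 0.008·0.933 = 0.063382 + 0.0074640 = 0.070846.
By Bayes' theorem, P(H|E) = 0.063382 / 0.070846 = 0.895.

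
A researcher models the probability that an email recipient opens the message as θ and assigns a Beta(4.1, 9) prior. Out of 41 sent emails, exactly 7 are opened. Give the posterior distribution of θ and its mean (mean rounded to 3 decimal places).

Posterior: Beta(11.1, 43); mean ≈ 0.205

The binomial likelihood is conjugate to the Beta prior: with 7 successes and 34 failures, the posterior is Beta(4.1+7, 9+34) = Beta(11.1, 43).
E[θ | data] = 11.1/(11.1+43) = 0.205.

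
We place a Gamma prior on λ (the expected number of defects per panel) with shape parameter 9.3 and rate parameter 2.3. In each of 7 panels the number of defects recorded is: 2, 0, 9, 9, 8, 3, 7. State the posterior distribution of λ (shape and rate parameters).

Total count ∑xᵢ = 38 over n = 7 panels.
Gamma is conjugate to the Poisson likelihood: posterior is Gamma(shape = 9.3+38 = 47.3, rate = 2.3+7 = 9.3).

Posterior: Gamma(shape=47.3, rate=9.3)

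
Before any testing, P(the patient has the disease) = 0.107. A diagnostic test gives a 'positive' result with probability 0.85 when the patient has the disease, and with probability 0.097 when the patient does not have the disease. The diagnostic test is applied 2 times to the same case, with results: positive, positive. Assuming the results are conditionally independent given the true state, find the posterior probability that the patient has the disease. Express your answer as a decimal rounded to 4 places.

Posterior P(H) ≈ 0.9020

Let H be the event that the patient has the disease; start with P(H) = 0.107. P('positive'|H) = 0.85, P('positive'|¬H) = 0.097.
Update on result 1 ('positive'): P(H) ← 0.85·0.1070 / (0.85·0.1070 + 0.097·0.8930) = 0.090950/0.17757 = 0.5122.
Update on result 2 ('positive'): P(H) ← 0.85·0.5122 / (0.85·0.5122 + 0.097·0.4878) = 0.43536/0.48268 = 0.9020.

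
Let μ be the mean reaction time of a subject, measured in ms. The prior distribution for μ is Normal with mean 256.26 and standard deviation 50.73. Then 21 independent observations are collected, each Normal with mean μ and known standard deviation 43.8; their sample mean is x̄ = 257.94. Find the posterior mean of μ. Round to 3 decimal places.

Posterior mean ≈ 257.882

With known σ, the Normal prior is conjugate. Weight on the data is w = (n/σ²)/(n/σ² + 1/τ₀²) = 0.0109464/(0.0109464+0.00038857) = 0.96572.
Posterior mean = w·x̄ + (1−w)·μ₀ = 0.96572·257.94 + 0.034281·256.26 = 257.882.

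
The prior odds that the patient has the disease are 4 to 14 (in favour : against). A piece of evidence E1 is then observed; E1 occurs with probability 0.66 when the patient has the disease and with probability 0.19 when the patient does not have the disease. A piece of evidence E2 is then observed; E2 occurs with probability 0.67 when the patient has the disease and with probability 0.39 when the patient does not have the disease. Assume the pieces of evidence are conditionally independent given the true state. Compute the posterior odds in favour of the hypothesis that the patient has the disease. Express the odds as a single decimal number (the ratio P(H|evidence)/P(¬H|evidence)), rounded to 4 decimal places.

Posterior odds ≈ 1.7050

Prior odds = 4/14 = 0.28571. In log-odds, ln(0.28571) = -1.2528.
Add log likelihood ratios: ln(3.4737) + ln(1.7179) = 1.7863.
Posterior log-odds = 0.53358, so posterior odds = exp(0.53358) = 1.7050.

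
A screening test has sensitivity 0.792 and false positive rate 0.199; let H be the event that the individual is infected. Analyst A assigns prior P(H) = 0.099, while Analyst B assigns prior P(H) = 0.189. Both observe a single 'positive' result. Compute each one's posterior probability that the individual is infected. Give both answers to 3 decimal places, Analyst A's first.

Analyst A: 0.304; Analyst B: 0.481

The likelihood ratio for a 'positive' result is 0.792/0.199 = 3.9799.
Analyst A: prior odds 0.099/0.901 = 0.10988; posterior odds 0.43730; posterior probability 0.304.
Analyst B: prior odds 0.189/0.811 = 0.23305; posterior odds 0.92750; posterior probability 0.481.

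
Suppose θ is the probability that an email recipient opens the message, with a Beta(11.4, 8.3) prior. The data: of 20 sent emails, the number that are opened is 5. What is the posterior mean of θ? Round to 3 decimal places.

The binomial likelihood is conjugate to the Beta prior: with 5 successes and 15 failures, the posterior is Beta(11.4+5, 8.3+15) = Beta(16.4, 23.3).
Posterior mean = α/(α+β) = 16.4/39.7 = 0.413.

Posterior mean ≈ 0.413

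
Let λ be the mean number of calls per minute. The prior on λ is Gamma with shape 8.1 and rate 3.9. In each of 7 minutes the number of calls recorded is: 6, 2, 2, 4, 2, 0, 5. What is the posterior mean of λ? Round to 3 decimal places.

Posterior mean ≈ 2.670

The Poisson likelihood adds the total count to the shape and the number of exposure periods to the rate. Here ∑xᵢ = 21 and n = 7, so shape 8.1→29.1 and rate 3.9→10.9.
E[λ | data] = 29.1/10.9 = 2.670.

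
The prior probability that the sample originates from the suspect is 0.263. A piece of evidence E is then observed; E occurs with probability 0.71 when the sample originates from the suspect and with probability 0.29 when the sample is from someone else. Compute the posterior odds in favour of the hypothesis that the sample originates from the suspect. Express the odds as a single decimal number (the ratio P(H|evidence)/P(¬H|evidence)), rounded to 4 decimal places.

Posterior odds ≈ 0.8737

Prior odds = 0.263/(1−0.263) = 0.35685.
Likelihood ratio for E = 0.71/0.29 = 2.4483.
Posterior odds = prior odds × LR = 0.87367.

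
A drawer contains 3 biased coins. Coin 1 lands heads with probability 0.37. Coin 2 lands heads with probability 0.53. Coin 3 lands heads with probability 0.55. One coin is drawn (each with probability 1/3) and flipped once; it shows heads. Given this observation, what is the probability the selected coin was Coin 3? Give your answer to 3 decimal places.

Posterior probability ≈ 0.379

P(heads|C1) = 0.37; P(heads|C2) = 0.53; P(heads|C3) = 0.55.
Prior × likelihood for each source: 0.333333·0.37=0.1233, 0.333333·0.53=0.1767, 0.333333·0.55=0.1833. Summing gives P(heads) = 0.48333.
P(Coin 3 | heads) = 0.1833 / 0.48333 = 0.379.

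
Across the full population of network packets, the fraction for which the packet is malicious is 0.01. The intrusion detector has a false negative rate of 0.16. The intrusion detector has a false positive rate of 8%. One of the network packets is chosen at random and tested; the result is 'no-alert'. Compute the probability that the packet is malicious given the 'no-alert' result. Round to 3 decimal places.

P(H | E) ≈ 0.002

Let H be the event that the packet is malicious. P(H) = 0.01, so P(¬H) = 0.99. With E the 'no-alert' result, P(E|H) = 0.16 and P(E|¬H) = 0.92.
P(E) = 0.16·0.01 + 0.92·0.99 = 0.0016000 + 0.91080 = 0.91240.
By Bayes' theorem, P(H|E) = 0.0016000 / 0.91240 = 0.002.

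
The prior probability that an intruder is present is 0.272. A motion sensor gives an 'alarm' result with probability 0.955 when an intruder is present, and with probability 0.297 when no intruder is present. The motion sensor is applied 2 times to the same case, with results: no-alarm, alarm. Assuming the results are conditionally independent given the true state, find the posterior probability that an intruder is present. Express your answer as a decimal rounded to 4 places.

Posterior P(H) ≈ 0.0714

Let H be the event that an intruder is present; start with P(H) = 0.272. P('alarm'|H) = 0.955, P('alarm'|¬H) = 0.297.
Update on result 1 ('no-alarm'): P(H) ← 0.045·0.2720 / (0.045·0.2720 + 0.703·0.7280) = 0.012240/0.52402 = 0.0234.
Update on result 2 ('alarm'): P(H) ← 0.955·0.0234 / (0.955·0.0234 + 0.297·0.9766) = 0.022307/0.31237 = 0.0714.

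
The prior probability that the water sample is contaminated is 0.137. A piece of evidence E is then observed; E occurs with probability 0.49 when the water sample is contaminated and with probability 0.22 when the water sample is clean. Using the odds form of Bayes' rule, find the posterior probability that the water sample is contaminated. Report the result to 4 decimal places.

Posterior probability ≈ 0.2612

Prior odds = 0.137/(1−0.137) = 0.15875.
Likelihood ratio for E = 0.49/0.22 = 2.2273.
Posterior odds = prior odds × LR = 0.35358.
Posterior probability = odds/(1+odds) = 0.35358/1.3536 = 0.2612.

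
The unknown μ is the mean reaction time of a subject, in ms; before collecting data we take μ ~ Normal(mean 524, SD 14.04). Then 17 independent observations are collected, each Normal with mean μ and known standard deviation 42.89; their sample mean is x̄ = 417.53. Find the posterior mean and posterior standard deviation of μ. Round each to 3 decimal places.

Posterior mean ≈ 455.263; posterior SD ≈ 8.358

Prior precision 1/τ₀² = 1/14.04² = 0.00507301; data precision n/σ² = 17/42.89² = 0.00924138.
Posterior precision = 0.00507301 + 0.00924138 = 0.0143144, giving posterior SD = 1/√0.0143144 = 8.358.
Posterior mean = (0.00507301·524 + 0.00924138·417.53) / 0.0143144 = 455.263.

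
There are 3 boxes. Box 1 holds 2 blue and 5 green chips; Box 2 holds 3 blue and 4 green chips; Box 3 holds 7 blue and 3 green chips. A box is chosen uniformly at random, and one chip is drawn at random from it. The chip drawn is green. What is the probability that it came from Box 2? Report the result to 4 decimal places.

P(green|Box 1) = 0.7143; P(green|Box 2) = 0.5714; P(green|Box 3) = 0.3.
Prior × likelihood for each source: 0.333333·0.7143=0.2381, 0.333333·0.5714=0.1905, 0.333333·0.3=0.1000. Summing gives P(green) = 0.52857.
P(Box 2 | green) = 0.1905 / 0.52857 = 0.3604.

Posterior probability ≈ 0.3604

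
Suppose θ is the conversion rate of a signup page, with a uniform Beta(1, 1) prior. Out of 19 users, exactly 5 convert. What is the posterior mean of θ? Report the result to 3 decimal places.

The binomial likelihood is conjugate to the Beta prior: with 5 successes and 14 failures, the posterior is Beta(1+5, 1+14) = Beta(6, 15).
E[θ | data] = 6/(6+15) = 0.286.

Posterior mean ≈ 0.286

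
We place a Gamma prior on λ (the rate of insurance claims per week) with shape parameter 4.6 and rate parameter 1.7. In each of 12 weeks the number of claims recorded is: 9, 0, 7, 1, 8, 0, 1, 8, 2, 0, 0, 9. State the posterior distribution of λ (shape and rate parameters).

Total count ∑xᵢ = 45 over n = 12 weeks.
Gamma is conjugate to the Poisson likelihood: posterior is Gamma(shape = 4.6+45 = 49.6, rate = 1.7+12 = 13.7).

Posterior: Gamma(shape=49.6, rate=13.7)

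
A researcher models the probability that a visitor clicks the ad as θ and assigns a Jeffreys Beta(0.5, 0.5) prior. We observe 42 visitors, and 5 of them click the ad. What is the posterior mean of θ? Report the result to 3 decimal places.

Posterior mean ≈ 0.128

Observing 5 successes and 37 failures updates Beta(0.5, 0.5) by adding the success and failure counts to the two shape parameters: α = 0.5+5 = 5.5, β = 0.5+37 = 37.5.
E[θ | data] = 5.5/(5.5+37.5) = 0.128.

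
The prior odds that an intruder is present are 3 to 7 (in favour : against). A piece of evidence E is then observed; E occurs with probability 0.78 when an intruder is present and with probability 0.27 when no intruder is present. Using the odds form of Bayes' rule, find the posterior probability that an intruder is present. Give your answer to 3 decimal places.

Posterior probability ≈ 0.553

Prior odds = 3/7 = 0.42857.
Likelihood ratio for E = 0.78/0.27 = 2.8889.
Posterior odds = prior odds × LR = 1.2381.
Posterior probability = odds/(1+odds) = 1.2381/2.2381 = 0.553.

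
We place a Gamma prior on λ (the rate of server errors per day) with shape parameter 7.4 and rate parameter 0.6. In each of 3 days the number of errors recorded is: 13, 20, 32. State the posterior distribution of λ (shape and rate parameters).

Posterior: Gamma(shape=72.4, rate=3.6)

Total count ∑xᵢ = 65 over n = 3 days.
Gamma is conjugate to the Poisson likelihood: posterior is Gamma(shape = 7.4+65 = 72.4, rate = 0.6+3 = 3.6).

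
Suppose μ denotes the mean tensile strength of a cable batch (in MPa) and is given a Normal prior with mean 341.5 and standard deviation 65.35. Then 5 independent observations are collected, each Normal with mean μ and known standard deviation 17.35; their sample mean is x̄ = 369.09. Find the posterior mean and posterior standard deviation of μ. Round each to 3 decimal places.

Prior precision 1/τ₀² = 1/65.35² = 0.00023416; data precision n/σ² = 5/17.35² = 0.0166101.
Posterior precision = 0.00023416 + 0.0166101 = 0.0168442, giving posterior SD = 1/√0.0168442 = 7.705.
Posterior mean = (0.00023416·341.5 + 0.0166101·369.09) / 0.0168442 = 368.706.

Posterior mean ≈ 368.706; posterior SD ≈ 7.705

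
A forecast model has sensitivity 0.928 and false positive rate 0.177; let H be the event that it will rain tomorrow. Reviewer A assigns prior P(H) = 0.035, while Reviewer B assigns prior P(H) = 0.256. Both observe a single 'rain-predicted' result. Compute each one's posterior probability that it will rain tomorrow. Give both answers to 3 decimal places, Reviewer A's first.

Reviewer A: 0.160; Reviewer B: 0.643

P('+'|H) = 0.928, P('+'|¬H) = 0.177.
Reviewer A: numerator 0.928·0.035 = 0.032480; evidence = 0.032480+0.177·0.965 = 0.20328; posterior = 0.160.
Reviewer B: numerator 0.928·0.256 = 0.23757; evidence = 0.23757+0.177·0.744 = 0.36926; posterior = 0.643.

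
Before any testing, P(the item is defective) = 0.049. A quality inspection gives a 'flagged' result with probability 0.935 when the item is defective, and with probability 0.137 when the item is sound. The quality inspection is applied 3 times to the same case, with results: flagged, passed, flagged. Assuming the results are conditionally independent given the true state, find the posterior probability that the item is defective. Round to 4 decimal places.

Let H be the event that the item is defective; start with P(H) = 0.049. P('flagged'|H) = 0.935, P('flagged'|¬H) = 0.137.
Update on result 1 ('flagged'): P(H) ← 0.935·0.0490 / (0.935·0.0490 + 0.137·0.9510) = 0.045815/0.17610 = 0.2602.
Update on result 2 ('passed'): P(H) ← 0.065·0.2602 / (0.065·0.2602 + 0.863·0.7398) = 0.016911/0.65539 = 0.0258.
Update on result 3 ('flagged'): P(H) ← 0.935·0.0258 / (0.935·0.0258 + 0.137·0.9742) = 0.024125/0.15759 = 0.1531.

Posterior P(H) ≈ 0.1531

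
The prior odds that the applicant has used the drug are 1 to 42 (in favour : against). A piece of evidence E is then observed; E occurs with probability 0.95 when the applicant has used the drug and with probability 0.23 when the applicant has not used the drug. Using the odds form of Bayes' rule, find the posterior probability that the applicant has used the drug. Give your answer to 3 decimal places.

Posterior probability ≈ 0.090

Prior odds = 1/42 = 0.023810. In log-odds, ln(0.023810) = -3.7377.
Add log likelihood ratio: ln(4.1304) = 1.4184.
Posterior log-odds = -2.3193, so posterior odds = exp(-2.3193) = 0.098344. Converting, P(H|E) = 0.098344/1.0983 = 0.090.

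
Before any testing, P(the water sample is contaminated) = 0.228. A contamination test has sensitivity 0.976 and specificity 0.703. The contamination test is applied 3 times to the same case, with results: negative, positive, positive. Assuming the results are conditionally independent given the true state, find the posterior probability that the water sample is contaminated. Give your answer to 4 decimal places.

Let H be the event that the water sample is contaminated; start with P(H) = 0.228. P('positive'|H) = 0.976, P('positive'|¬H) = 0.297.
Update on result 1 ('negative'): P(H) ← 0.024·0.2280 / (0.024·0.2280 + 0.703·0.7720) = 0.0054720/0.54819 = 0.0100.
Update on result 2 ('positive'): P(H) ← 0.976·0.0100 / (0.976·0.0100 + 0.297·0.9900) = 0.0097424/0.30378 = 0.0321.
Update on result 3 ('positive'): P(H) ← 0.976·0.0321 / (0.976·0.0321 + 0.297·0.9679) = 0.031301/0.31878 = 0.0982.

Posterior P(H) ≈ 0.0982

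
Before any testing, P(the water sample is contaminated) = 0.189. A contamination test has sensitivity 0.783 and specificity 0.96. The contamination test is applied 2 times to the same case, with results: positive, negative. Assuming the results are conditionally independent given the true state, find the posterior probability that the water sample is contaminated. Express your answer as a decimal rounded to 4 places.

Posterior P(H) ≈ 0.5077

With H the event that the water sample is contaminated, the joint likelihood of the observed sequence is P(data|H) = 0.783·0.217 = 0.16991 and P(data|¬H) = 0.04·0.96 = 0.038400.
Bayes: P(H|data) = 0.189·0.16991 / (0.189·0.16991 + 0.811·0.038400) = 0.032113/0.063256 = 0.5077.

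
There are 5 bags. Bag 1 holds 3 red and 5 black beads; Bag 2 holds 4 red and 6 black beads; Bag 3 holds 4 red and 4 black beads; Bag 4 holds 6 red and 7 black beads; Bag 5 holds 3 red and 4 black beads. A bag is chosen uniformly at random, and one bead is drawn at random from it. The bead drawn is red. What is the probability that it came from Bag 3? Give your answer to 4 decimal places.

Posterior probability ≈ 0.2309

Tabulate prior·likelihood by source: [1] prior 0.2, lik 0.375, product 0.07500; [2] prior 0.2, lik 0.4, product 0.08000; [3] prior 0.2, lik 0.5, product 0.1000; [4] prior 0.2, lik 0.4615, product 0.09231; [5] prior 0.2, lik 0.4286, product 0.08571.
Normalizing constant = 0.43302; the posterior for Bag 3 is its product over the sum, 0.1000/0.43302 = 0.2309.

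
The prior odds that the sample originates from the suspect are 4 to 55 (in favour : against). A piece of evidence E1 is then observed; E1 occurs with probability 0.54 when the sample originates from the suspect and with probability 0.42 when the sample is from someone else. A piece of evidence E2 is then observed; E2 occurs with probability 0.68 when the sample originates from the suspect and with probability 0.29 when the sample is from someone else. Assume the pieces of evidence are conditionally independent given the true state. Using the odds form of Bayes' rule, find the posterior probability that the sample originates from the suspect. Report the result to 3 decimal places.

Prior odds = 4/55 = 0.072727. In log-odds, ln(0.072727) = -2.6210.
Add log likelihood ratios: ln(1.2857) + ln(2.3448) = 1.1035.
Posterior log-odds = -1.5175, so posterior odds = exp(-1.5175) = 0.21926. Converting, P(H|E) = 0.21926/1.2193 = 0.180.

Posterior probability ≈ 0.180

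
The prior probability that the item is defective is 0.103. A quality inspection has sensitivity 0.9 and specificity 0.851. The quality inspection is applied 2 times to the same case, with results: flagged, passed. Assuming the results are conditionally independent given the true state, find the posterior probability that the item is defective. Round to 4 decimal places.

Posterior P(H) ≈ 0.0754

With H the event that the item is defective, the joint likelihood of the observed sequence is P(data|H) = 0.9·0.1 = 0.090000 and P(data|¬H) = 0.149·0.851 = 0.12680.
Bayes: P(H|data) = 0.103·0.090000 / (0.103·0.090000 + 0.897·0.12680) = 0.0092700/0.12301 = 0.0754.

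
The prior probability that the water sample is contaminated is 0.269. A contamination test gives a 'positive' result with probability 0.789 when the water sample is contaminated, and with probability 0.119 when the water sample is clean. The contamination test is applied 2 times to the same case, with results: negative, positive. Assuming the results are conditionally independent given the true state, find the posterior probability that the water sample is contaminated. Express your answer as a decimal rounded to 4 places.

Posterior P(H) ≈ 0.3688

With H the event that the water sample is contaminated, the joint likelihood of the observed sequence is P(data|H) = 0.211·0.789 = 0.16648 and P(data|¬H) = 0.881·0.119 = 0.10484.
Bayes: P(H|data) = 0.269·0.16648 / (0.269·0.16648 + 0.731·0.10484) = 0.044783/0.12142 = 0.3688.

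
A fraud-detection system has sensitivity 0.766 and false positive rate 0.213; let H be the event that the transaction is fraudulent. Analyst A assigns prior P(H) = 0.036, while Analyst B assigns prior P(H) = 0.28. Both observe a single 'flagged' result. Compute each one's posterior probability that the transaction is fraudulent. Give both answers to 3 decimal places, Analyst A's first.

Analyst A: 0.118; Analyst B: 0.583

P('+'|H) = 0.766, P('+'|¬H) = 0.213.
Analyst A: numerator 0.766·0.036 = 0.027576; evidence = 0.027576+0.213·0.964 = 0.23291; posterior = 0.118.
Analyst B: numerator 0.766·0.28 = 0.21448; evidence = 0.21448+0.213·0.72 = 0.36784; posterior = 0.583.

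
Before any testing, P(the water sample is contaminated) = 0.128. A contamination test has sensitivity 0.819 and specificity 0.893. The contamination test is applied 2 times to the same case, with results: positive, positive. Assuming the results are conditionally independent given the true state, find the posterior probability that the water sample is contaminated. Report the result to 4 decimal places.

Posterior P(H) ≈ 0.8958

Let H be the event that the water sample is contaminated; start with P(H) = 0.128. P('positive'|H) = 0.819, P('positive'|¬H) = 0.107.
Update on result 1 ('positive'): P(H) ← 0.819·0.1280 / (0.819·0.1280 + 0.107·0.8720) = 0.10483/0.19814 = 0.5291.
Update on result 2 ('positive'): P(H) ← 0.819·0.5291 / (0.819·0.5291 + 0.107·0.4709) = 0.43333/0.48371 = 0.8958.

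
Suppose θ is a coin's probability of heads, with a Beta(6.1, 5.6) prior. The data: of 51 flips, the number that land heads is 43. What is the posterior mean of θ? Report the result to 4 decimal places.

The binomial likelihood is conjugate to the Beta prior: with 43 successes and 8 failures, the posterior is Beta(6.1+43, 5.6+8) = Beta(49.1, 13.6).
Posterior mean = α/(α+β) = 49.1/62.7 = 0.7831.

Posterior mean ≈ 0.7831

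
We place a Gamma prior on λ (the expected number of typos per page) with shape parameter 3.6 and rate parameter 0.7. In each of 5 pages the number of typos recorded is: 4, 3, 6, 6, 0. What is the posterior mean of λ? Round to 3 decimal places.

Posterior mean ≈ 3.965

Total count ∑xᵢ = 19 over n = 5 pages.
Gamma is conjugate to the Poisson likelihood: posterior is Gamma(shape = 3.6+19 = 22.6, rate = 0.7+5 = 5.7).
E[λ | data] = 22.6/5.7 = 3.965.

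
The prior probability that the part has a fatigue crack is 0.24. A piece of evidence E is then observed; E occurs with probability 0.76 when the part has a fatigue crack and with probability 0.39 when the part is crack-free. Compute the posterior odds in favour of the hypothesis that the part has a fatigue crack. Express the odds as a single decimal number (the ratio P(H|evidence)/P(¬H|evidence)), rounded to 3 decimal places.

Posterior odds ≈ 0.615

Prior odds = 0.24/(1−0.24) = 0.31579. In log-odds, ln(0.31579) = -1.1527.
Add log likelihood ratio: ln(1.9487) = 0.66717.
Posterior log-odds = -0.48551, so posterior odds = exp(-0.48551) = 0.61538.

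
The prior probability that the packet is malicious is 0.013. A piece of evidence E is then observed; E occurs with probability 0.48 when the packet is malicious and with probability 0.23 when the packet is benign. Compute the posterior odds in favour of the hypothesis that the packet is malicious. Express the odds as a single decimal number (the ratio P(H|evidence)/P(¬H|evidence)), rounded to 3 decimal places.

Posterior odds ≈ 0.027

Prior odds = 0.013/(1−0.013) = 0.013171. In log-odds, ln(0.013171) = -4.3297.
Add log likelihood ratio: ln(2.0870) = 0.73571.
Posterior log-odds = -3.5940, so posterior odds = exp(-3.5940) = 0.027488.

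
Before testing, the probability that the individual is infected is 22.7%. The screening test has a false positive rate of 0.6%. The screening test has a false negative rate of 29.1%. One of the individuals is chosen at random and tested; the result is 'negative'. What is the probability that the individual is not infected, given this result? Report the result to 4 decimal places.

Let H be the event that the individual is infected. P(H) = 0.227, so P(¬H) = 0.773. With E the 'negative' result, P(E|H) = 0.291 and P(E|¬H) = 0.994.
P(E) = 0.291·0.227 + 0.994·0.773 = 0.066057 + 0.76836 = 0.83442.
By Bayes' theorem, P(H|E) = 0.066057 / 0.83442 = 0.0792. Hence P(¬H|E) = 1 − 0.0792 = 0.9208.

P(¬H | E) ≈ 0.9208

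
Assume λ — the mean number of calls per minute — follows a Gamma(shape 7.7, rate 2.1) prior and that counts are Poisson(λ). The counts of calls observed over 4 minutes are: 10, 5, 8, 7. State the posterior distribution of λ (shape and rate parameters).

Total count ∑xᵢ = 30 over n = 4 minutes.
Gamma is conjugate to the Poisson likelihood: posterior is Gamma(shape = 7.7+30 = 37.7, rate = 2.1+4 = 6.1).

Posterior: Gamma(shape=37.7, rate=6.1)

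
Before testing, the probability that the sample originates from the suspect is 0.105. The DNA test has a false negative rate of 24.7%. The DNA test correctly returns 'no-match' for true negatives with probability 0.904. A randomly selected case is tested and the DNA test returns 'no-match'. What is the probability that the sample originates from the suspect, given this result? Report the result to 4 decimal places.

P(H | E) ≈ 0.0311

Let H be the event that the sample originates from the suspect. P(H) = 0.105, so P(¬H) = 0.895. With E the 'no-match' result, P(E|H) = 0.247 and P(E|¬H) = 0.904.
P(E) = 0.247·0.105 + 0.904·0.895 = 0.025935 + 0.80908 = 0.83502.
By Bayes' theorem, P(H|E) = 0.025935 / 0.83502 = 0.0311.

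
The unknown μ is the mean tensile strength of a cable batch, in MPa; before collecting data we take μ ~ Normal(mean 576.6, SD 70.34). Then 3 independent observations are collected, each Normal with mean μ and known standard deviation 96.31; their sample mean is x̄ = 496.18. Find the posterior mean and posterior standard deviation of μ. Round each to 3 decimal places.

With known σ, the Normal prior is conjugate. Weight on the data is w = (n/σ²)/(n/σ² + 1/τ₀²) = 0.00032343/(0.00032343+0.00020211) = 0.61542.
Posterior mean = w·x̄ + (1−w)·μ₀ = 0.61542·496.18 + 0.38458·576.6 = 527.108. Posterior variance = 1/(0.00032343+0.00020211) = 1902.80, so SD = 43.621.

Posterior mean ≈ 527.108; posterior SD ≈ 43.621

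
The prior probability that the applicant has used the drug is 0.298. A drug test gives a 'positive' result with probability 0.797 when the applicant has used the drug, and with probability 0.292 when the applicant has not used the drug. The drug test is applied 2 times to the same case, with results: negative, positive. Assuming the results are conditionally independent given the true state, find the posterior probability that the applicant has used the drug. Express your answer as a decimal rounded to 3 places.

With H the event that the applicant has used the drug, the joint likelihood of the observed sequence is P(data|H) = 0.203·0.797 = 0.16179 and P(data|¬H) = 0.708·0.292 = 0.20674.
Bayes: P(H|data) = 0.298·0.16179 / (0.298·0.16179 + 0.702·0.20674) = 0.048214/0.19334 = 0.2494.

Posterior P(H) ≈ 0.249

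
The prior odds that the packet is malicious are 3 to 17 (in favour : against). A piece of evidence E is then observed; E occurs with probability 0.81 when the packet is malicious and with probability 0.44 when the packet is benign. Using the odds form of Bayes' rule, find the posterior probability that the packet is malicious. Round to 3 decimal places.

Prior odds = 3/17 = 0.17647.
Likelihood ratio for E = 0.81/0.44 = 1.8409.
Posterior odds = prior odds × LR = 0.32487.
Posterior probability = odds/(1+odds) = 0.32487/1.3249 = 0.245.

Posterior probability ≈ 0.245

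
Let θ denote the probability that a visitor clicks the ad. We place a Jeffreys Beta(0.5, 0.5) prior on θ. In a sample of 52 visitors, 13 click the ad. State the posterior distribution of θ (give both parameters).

Posterior: Beta(13.5, 39.5)

Observing 13 successes and 39 failures updates Beta(0.5, 0.5) by adding the success and failure counts to the two shape parameters: α = 0.5+13 = 13.5, β = 0.5+39 = 39.5.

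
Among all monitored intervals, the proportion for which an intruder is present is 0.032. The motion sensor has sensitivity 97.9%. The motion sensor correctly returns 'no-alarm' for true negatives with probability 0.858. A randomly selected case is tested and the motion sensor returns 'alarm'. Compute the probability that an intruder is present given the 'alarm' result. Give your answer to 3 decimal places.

Write H for 'an intruder is present'. Prior odds H:¬H = 0.032/0.968 = 0.033058. For the 'alarm' outcome, the likelihood ratio is 0.979/0.142 = 6.8944.
Posterior odds = 0.033058 × 6.8944 = 0.22791, so P(H|E) = 0.22791/(1+0.22791) = 0.186.

P(H | E) ≈ 0.186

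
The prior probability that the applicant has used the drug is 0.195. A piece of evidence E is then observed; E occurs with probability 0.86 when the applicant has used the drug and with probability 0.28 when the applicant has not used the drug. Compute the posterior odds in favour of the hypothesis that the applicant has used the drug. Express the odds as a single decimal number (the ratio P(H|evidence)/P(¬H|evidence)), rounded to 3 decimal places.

Posterior odds ≈ 0.744

Prior odds = 0.195/(1−0.195) = 0.24224. In log-odds, ln(0.24224) = -1.4178.
Add log likelihood ratio: ln(3.0714) = 1.1221.
Posterior log-odds = -0.29570, so posterior odds = exp(-0.29570) = 0.74401.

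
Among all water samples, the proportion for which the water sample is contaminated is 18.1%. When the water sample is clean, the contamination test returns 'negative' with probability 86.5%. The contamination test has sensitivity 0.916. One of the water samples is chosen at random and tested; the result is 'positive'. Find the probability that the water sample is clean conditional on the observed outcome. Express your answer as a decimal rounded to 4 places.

P(¬H | E) ≈ 0.4001

Write H for 'the water sample is contaminated'. Prior odds H:¬H = 0.181/0.819 = 0.22100. For the 'positive' outcome, the likelihood ratio is 0.916/0.135 = 6.7852.
Posterior odds = 0.22100 × 6.7852 = 1.4995, so P(H|E) = 1.4995/(1+1.4995) = 0.5999. Then P(¬H|E) = 1 − 0.5999 = 0.4001.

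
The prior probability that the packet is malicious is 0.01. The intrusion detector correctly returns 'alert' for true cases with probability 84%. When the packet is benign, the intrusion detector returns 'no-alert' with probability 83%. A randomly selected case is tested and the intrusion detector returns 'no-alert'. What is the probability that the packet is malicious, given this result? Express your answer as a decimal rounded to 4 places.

P(H | E) ≈ 0.0019

Let H be the event that the packet is malicious. P(H) = 0.01, so P(¬H) = 0.99. With E the 'no-alert' result, P(E|H) = 0.16 and P(E|¬H) = 0.83.
P(E) = 0.16·0.01 + 0.83·0.99 = 0.0016000 + 0.82170 = 0.82330.
By Bayes' theorem, P(H|E) = 0.0016000 / 0.82330 = 0.0019.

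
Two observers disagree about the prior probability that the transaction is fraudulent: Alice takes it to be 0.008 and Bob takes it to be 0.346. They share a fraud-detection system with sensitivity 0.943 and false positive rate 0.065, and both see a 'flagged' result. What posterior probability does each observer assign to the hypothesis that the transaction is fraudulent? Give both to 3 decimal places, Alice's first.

The likelihood ratio for a 'flagged' result is 0.943/0.065 = 14.508.
Alice: prior odds 0.008/0.992 = 0.0080645; posterior odds 0.11700; posterior probability 0.105.
Bob: prior odds 0.346/0.654 = 0.52905; posterior odds 7.6753; posterior probability 0.885.

Alice: 0.105; Bob: 0.885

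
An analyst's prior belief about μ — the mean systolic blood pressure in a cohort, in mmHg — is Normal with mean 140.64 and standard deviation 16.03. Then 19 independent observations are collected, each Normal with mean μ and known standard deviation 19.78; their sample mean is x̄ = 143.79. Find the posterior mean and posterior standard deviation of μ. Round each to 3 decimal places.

Posterior mean ≈ 143.556; posterior SD ≈ 4.366

Prior precision 1/τ₀² = 1/16.03² = 0.00389164; data precision n/σ² = 19/19.78² = 0.0485625.
Posterior precision = 0.00389164 + 0.0485625 = 0.0524541, giving posterior SD = 1/√0.0524541 = 4.366.
Posterior mean = (0.00389164·140.64 + 0.0485625·143.79) / 0.0524541 = 143.556.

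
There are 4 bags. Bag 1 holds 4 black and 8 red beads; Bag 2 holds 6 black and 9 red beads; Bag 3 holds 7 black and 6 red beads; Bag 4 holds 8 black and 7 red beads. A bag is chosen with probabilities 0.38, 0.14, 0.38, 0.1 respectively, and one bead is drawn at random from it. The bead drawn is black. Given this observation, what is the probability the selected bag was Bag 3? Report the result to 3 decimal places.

Tabulate prior·likelihood by source: [1] prior 0.38, lik 0.3333, product 0.1267; [2] prior 0.14, lik 0.4, product 0.05600; [3] prior 0.38, lik 0.5385, product 0.2046; [4] prior 0.1, lik 0.5333, product 0.05333.
Normalizing constant = 0.44062; the posterior for Bag 3 is its product over the sum, 0.2046/0.44062 = 0.464.

Posterior probability ≈ 0.464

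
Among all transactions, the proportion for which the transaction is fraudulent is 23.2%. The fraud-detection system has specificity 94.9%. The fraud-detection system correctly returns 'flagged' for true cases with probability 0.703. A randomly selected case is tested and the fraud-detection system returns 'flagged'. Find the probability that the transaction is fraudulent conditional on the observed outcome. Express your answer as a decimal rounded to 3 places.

Write H for 'the transaction is fraudulent'. Prior odds H:¬H = 0.232/0.768 = 0.30208. For the 'flagged' outcome, the likelihood ratio is 0.703/0.051 = 13.784.
Posterior odds = 0.30208 × 13.784 = 4.1640, so P(H|E) = 4.1640/(1+4.1640) = 0.806.

P(H | E) ≈ 0.806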